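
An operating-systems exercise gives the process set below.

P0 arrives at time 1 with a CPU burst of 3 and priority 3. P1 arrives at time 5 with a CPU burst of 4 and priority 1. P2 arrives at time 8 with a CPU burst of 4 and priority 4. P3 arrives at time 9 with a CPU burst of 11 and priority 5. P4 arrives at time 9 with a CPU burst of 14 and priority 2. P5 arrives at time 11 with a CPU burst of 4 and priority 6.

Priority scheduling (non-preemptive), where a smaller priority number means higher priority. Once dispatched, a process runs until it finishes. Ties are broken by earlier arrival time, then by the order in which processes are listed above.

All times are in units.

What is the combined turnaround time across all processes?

100

Timeline: | idle 0-1 | P0 1-4 | idle 4-5 | P1 5-9 | P4 9-23 | P2 23-27 | P3 27-38 | P5 38-42 |
Completion: P0=4  P1=9  P2=27  P3=38  P4=23  P5=42
Turnaround (C−A): P0=3  P1=4  P2=19  P3=29  P4=14  P5=31
Turnaround = completion − arrival: P0=3, P1=4, P2=19, P3=29, P4=14, P5=31
Total turnaround = 3 + 4 + 19 + 29 + 14 + 31 = 100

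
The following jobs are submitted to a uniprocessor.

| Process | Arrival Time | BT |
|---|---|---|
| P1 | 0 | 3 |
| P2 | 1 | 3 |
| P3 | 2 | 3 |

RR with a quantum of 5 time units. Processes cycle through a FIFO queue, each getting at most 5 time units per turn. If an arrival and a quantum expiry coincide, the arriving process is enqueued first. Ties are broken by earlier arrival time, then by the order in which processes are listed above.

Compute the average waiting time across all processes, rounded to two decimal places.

2.00

Gantt: | P1 0-3 | P2 3-6 | P3 6-9 |
Completion: P1=3  P2=6  P3=9
Waiting times: P1=0, P2=2, P3=4
Average waiting = (0+2+4) / 3 = 6/3 = 2.00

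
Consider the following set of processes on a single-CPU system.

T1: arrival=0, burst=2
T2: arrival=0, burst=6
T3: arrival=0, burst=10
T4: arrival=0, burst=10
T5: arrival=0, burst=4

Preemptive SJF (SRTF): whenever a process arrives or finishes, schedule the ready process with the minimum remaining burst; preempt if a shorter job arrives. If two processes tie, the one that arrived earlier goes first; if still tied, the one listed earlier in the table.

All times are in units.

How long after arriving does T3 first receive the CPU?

Gantt: | T1 0-2 | T5 2-6 | T2 6-12 | T3 12-22 | T4 22-32 |
Completion: T1=2  T2=12  T3=22  T4=32  T5=6
Response(T3) = first start − arrival = 12 − 0 = 12

12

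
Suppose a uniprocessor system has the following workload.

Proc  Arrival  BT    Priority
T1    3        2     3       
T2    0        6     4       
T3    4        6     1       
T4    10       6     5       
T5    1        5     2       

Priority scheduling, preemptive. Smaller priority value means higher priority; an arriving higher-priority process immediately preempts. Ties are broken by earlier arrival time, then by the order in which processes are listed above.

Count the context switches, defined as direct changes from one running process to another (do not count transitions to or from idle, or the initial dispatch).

6

Schedule: | T2 0-1 | T5 1-4 | T3 4-10 | T5 10-12 | T1 12-14 | T2 14-19 | T4 19-25 |
Completion: T1=14  T2=19  T3=10  T4=25  T5=12
Turnaround (C−A): T1=11  T2=19  T3=6  T4=15  T5=11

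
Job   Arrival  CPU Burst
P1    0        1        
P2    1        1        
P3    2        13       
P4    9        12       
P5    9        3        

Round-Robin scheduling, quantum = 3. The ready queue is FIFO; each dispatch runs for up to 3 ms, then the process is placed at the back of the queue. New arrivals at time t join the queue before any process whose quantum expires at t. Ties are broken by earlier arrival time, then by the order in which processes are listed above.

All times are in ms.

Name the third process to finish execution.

P5

Gantt: | P1 0-1 | P2 1-2 | P3 2-11 | P4 11-14 | P5 14-17 | P3 17-20 | P4 20-23 | P3 23-24 | P4 24-30 |
Completion: P1=1  P2=2  P3=24  P4=30  P5=17
Turnaround (C−A): P1=1  P2=1  P3=22  P4=21  P5=8
Finish order: P1 → P2 → P5 → P3 → P4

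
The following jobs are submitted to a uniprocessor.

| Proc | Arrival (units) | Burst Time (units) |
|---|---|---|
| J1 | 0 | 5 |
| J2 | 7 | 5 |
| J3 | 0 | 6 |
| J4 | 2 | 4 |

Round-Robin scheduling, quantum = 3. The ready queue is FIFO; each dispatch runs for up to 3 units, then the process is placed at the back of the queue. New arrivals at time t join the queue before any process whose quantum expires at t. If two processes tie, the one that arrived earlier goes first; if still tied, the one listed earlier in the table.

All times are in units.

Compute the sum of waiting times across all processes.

Timeline: | J1 0-3 | J3 3-6 | J4 6-9 | J1 9-11 | J3 11-14 | J2 14-17 | J4 17-18 | J2 18-20 |
Completion: J1=11  J2=20  J3=14  J4=18
Waiting = turnaround − burst: J1=6, J2=8, J3=8, J4=12
Total waiting = 6 + 8 + 8 + 12 = 34

34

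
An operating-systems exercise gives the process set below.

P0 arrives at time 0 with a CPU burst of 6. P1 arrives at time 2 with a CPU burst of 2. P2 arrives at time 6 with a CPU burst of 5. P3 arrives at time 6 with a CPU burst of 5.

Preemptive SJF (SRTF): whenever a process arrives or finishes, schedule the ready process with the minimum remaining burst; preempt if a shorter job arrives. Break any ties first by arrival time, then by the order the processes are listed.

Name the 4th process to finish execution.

Schedule: | P0 0-2 | P1 2-4 | P0 4-8 | P2 8-13 | P3 13-18 |
Completion: P0=8  P1=4  P2=13  P3=18
Turnaround (C−A): P0=8  P1=2  P2=7  P3=12
Finish order: P1 → P0 → P2 → P3

P3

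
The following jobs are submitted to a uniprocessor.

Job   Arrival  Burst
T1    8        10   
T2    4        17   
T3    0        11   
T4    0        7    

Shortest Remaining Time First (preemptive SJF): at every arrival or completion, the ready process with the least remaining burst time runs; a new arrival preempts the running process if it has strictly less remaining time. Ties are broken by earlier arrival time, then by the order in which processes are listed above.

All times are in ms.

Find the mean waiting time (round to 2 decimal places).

Schedule: | T4 0-7 | T3 7-18 | T1 18-28 | T2 28-45 |
Completion: T1=28  T2=45  T3=18  T4=7
Waiting times: T1=10, T2=24, T3=7, T4=0
Average waiting = (10+24+7+0) / 4 = 41/4 = 10.25

10.25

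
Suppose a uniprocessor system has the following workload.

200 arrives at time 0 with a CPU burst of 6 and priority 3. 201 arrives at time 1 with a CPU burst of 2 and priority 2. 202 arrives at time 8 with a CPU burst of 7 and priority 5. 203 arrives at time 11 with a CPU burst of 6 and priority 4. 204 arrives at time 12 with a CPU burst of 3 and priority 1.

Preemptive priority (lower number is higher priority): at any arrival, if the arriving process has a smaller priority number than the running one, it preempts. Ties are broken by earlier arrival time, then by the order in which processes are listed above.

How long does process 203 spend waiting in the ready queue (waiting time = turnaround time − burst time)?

3

Gantt: | 200 0-1 | 201 1-3 | 200 3-8 | 202 8-11 | 203 11-12 | 204 12-15 | 203 15-20 | 202 20-24 |
Completion: 200=8  201=3  202=24  203=20  204=15
Turnaround (C−A): 200=8  201=2  202=16  203=9  204=3
Waiting(203) = turnaround − burst = 9 − 6 = 3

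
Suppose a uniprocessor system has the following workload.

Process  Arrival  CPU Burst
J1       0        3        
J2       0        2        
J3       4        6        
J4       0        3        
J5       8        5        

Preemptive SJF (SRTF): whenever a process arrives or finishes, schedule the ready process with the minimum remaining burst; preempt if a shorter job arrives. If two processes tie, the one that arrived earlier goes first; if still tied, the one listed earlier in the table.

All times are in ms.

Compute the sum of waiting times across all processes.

16

Timeline: | J2 0-2 | J1 2-5 | J4 5-8 | J5 8-13 | J3 13-19 |
Completion: J1=5  J2=2  J3=19  J4=8  J5=13
Waiting = turnaround − burst: J1=2, J2=0, J3=9, J4=5, J5=0
Total waiting = 2 + 0 + 9 + 5 + 0 = 16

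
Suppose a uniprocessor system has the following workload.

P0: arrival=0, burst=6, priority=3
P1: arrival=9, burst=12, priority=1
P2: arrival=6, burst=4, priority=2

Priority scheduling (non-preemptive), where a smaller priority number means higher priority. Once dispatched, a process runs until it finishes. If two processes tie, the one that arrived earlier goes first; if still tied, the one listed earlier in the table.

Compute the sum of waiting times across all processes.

1

Schedule: | P0 0-6 | P2 6-10 | P1 10-22 |
Completion: P0=6  P1=22  P2=10
Turnaround (C−A): P0=6  P1=13  P2=4
Waiting = turnaround − burst: P0=0, P1=1, P2=0
Total waiting = 0 + 1 + 0 = 1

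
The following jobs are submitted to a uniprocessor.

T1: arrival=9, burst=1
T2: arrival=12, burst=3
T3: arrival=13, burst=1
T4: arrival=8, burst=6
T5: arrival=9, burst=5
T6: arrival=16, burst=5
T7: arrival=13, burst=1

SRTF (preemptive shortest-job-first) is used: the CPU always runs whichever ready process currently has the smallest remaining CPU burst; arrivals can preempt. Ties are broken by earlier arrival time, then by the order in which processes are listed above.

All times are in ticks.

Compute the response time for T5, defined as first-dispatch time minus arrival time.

Schedule: | idle 0-8 | T4 8-9 | T1 9-10 | T4 10-13 | T3 13-14 | T7 14-15 | T4 15-17 | T2 17-20 | T5 20-25 | T6 25-30 |
Completion: T1=10  T2=20  T3=14  T4=17  T5=25  T6=30  T7=15
Response(T5) = first start − arrival = 20 − 9 = 11

11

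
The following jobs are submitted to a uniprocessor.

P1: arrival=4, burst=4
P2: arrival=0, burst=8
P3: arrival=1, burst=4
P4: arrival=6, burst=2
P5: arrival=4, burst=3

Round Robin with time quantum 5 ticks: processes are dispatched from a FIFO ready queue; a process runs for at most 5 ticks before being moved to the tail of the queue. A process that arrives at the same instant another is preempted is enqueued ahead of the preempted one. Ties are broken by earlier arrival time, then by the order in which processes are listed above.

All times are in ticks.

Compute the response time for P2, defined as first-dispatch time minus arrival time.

0

Timeline: | P2 0-5 | P3 5-9 | P1 9-13 | P5 13-16 | P2 16-19 | P4 19-21 |
Completion: P1=13  P2=19  P3=9  P4=21  P5=16
Turnaround (C−A): P1=9  P2=19  P3=8  P4=15  P5=12
Response(P2) = first start − arrival = 0 − 0 = 0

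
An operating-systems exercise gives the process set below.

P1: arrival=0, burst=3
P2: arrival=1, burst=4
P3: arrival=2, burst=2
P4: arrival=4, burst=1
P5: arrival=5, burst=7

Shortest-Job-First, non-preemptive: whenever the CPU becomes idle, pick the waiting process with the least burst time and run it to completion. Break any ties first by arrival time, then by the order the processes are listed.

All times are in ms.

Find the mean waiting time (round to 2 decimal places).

Gantt: | P1 0-3 | P3 3-5 | P4 5-6 | P2 6-10 | P5 10-17 |
Completion: P1=3  P2=10  P3=5  P4=6  P5=17
Turnaround (C−A): P1=3  P2=9  P3=3  P4=2  P5=12
Waiting times: P1=0, P2=5, P3=1, P4=1, P5=5
Average waiting = (0+5+1+1+5) / 5 = 12/5 = 2.40

2.40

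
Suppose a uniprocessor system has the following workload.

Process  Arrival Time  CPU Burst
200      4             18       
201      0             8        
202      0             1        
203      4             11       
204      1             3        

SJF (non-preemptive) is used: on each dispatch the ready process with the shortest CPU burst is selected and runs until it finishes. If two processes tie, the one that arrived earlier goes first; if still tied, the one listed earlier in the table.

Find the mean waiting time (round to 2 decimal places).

Gantt: | 202 0-1 | 204 1-4 | 201 4-12 | 203 12-23 | 200 23-41 |
Completion: 200=41  201=12  202=1  203=23  204=4
Waiting times: 200=19, 201=4, 202=0, 203=8, 204=0
Average waiting = (19+4+0+8+0) / 5 = 31/5 = 6.20

6.20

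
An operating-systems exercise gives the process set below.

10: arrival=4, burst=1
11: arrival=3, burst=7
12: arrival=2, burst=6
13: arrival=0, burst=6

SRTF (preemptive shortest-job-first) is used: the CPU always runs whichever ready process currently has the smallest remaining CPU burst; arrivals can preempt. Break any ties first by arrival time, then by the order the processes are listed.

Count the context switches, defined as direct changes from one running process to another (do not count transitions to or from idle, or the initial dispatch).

Schedule: | 13 0-4 | 10 4-5 | 13 5-7 | 12 7-13 | 11 13-20 |
Completion: 10=5  11=20  12=13  13=7

4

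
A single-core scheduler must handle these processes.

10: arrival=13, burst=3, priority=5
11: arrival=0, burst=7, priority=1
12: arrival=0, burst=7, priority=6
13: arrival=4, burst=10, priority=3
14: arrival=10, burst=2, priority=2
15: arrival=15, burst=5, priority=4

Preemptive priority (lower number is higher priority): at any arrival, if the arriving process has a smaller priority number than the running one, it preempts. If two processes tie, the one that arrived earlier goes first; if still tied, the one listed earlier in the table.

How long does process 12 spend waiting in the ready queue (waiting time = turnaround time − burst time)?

27

Gantt: | 11 0-7 | 13 7-10 | 14 10-12 | 13 12-19 | 15 19-24 | 10 24-27 | 12 27-34 |
Completion: 10=27  11=7  12=34  13=19  14=12  15=24
Turnaround (C−A): 10=14  11=7  12=34  13=15  14=2  15=9
Waiting(12) = turnaround − burst = 34 − 7 = 27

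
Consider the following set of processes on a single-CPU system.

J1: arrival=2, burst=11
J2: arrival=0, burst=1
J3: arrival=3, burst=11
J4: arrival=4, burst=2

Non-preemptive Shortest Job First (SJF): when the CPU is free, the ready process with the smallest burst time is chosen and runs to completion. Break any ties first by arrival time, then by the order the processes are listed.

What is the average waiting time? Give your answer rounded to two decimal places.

5.25

Schedule: | J2 0-1 | idle 1-2 | J1 2-13 | J4 13-15 | J3 15-26 |
Completion: J1=13  J2=1  J3=26  J4=15
Turnaround (C−A): J1=11  J2=1  J3=23  J4=11
Waiting times: J1=0, J2=0, J3=12, J4=9
Average waiting = (0+0+12+9) / 4 = 21/4 = 5.25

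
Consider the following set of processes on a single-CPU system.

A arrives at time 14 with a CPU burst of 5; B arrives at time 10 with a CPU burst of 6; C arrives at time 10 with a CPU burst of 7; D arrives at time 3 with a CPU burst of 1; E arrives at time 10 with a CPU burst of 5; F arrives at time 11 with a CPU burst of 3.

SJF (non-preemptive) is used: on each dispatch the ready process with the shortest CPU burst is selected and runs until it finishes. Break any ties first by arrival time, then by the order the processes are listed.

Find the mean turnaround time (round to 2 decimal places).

11.17

Gantt: | idle 0-3 | D 3-4 | idle 4-10 | E 10-15 | F 15-18 | A 18-23 | B 23-29 | C 29-36 |
Completion: A=23  B=29  C=36  D=4  E=15  F=18
Turnaround (C−A): A=9  B=19  C=26  D=1  E=5  F=7
Turnaround times: A=9, B=19, C=26, D=1, E=5, F=7
Average turnaround = (9+19+26+1+5+7) / 6 = 67/6 = 11.17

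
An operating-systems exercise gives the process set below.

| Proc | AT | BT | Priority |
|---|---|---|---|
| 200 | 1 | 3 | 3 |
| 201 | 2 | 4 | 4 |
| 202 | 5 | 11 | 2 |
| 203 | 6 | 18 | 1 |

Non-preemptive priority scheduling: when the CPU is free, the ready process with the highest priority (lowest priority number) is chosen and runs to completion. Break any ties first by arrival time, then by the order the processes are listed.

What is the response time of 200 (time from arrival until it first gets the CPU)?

Schedule: | idle 0-1 | 200 1-4 | 201 4-8 | 203 8-26 | 202 26-37 |
Completion: 200=4  201=8  202=37  203=26
Turnaround (C−A): 200=3  201=6  202=32  203=20
Response(200) = first start − arrival = 1 − 1 = 0

0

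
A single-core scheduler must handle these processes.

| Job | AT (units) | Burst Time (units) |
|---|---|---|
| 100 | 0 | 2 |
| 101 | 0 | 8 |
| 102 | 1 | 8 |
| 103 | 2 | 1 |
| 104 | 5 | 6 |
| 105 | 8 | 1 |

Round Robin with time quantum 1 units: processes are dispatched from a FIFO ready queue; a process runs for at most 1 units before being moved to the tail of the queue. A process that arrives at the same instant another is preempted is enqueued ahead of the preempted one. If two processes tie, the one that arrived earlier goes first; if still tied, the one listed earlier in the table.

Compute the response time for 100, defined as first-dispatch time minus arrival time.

0

Timeline: | 100 0-1 | 101 1-2 | 102 2-3 | 100 3-4 | 103 4-5 | 101 5-6 | 102 6-7 | 104 7-8 | 101 8-9 | 102 9-10 | 105 10-11 | 104 11-12 | 101 12-13 | 102 13-14 | 104 14-15 | 101 15-16 | 102 16-17 | 104 17-18 | 101 18-19 | 102 19-20 | 104 20-21 | 101 21-22 | 102 22-23 | 104 23-24 | 101 24-25 | 102 25-26 |
Completion: 100=4  101=25  102=26  103=5  104=24  105=11
Turnaround (C−A): 100=4  101=25  102=25  103=3  104=19  105=3
Response(100) = first start − arrival = 0 − 0 = 0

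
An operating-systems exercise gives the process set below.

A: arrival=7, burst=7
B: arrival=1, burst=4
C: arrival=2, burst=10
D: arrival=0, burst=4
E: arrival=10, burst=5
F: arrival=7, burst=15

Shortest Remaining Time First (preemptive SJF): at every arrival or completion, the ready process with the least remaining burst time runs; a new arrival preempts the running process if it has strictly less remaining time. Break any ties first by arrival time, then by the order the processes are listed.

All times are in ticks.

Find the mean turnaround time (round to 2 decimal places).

15.83

Gantt: | D 0-4 | B 4-8 | A 8-15 | E 15-20 | C 20-30 | F 30-45 |
Completion: A=15  B=8  C=30  D=4  E=20  F=45
Turnaround (C−A): A=8  B=7  C=28  D=4  E=10  F=38
Turnaround times: A=8, B=7, C=28, D=4, E=10, F=38
Average turnaround = (8+7+28+4+10+38) / 6 = 95/6 = 15.83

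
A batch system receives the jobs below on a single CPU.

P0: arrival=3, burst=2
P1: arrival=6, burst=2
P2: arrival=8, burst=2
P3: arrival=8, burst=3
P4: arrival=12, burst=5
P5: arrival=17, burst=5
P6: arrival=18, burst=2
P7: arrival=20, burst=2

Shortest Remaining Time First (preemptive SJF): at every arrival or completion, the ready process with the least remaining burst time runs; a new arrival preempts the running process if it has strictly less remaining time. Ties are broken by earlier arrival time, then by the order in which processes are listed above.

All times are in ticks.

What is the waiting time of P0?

0

Schedule: | idle 0-3 | P0 3-5 | idle 5-6 | P1 6-8 | P2 8-10 | P3 10-13 | P4 13-18 | P6 18-20 | P7 20-22 | P5 22-27 |
Completion: P0=5  P1=8  P2=10  P3=13  P4=18  P5=27  P6=20  P7=22
Waiting(P0) = turnaround − burst = 2 − 2 = 0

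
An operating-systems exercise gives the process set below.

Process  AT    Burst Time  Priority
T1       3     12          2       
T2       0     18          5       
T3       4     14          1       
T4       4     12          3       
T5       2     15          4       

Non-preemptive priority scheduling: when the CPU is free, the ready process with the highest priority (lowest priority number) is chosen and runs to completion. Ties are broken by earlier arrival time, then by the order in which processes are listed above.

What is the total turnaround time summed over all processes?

208

Schedule: | T2 0-18 | T3 18-32 | T1 32-44 | T4 44-56 | T5 56-71 |
Completion: T1=44  T2=18  T3=32  T4=56  T5=71
Turnaround = completion − arrival: T1=41, T2=18, T3=28, T4=52, T5=69
Total turnaround = 41 + 18 + 28 + 52 + 69 = 208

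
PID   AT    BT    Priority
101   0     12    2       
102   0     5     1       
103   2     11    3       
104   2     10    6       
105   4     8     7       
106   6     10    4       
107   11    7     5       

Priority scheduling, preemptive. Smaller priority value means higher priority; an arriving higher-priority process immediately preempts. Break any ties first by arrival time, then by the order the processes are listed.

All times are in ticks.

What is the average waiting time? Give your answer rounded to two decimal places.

Gantt: | 102 0-5 | 101 5-17 | 103 17-28 | 106 28-38 | 107 38-45 | 104 45-55 | 105 55-63 |
Completion: 101=17  102=5  103=28  104=55  105=63  106=38  107=45
Waiting times: 101=5, 102=0, 103=15, 104=43, 105=51, 106=22, 107=27
Average waiting = (5+0+15+43+51+22+27) / 7 = 163/7 = 23.29

23.29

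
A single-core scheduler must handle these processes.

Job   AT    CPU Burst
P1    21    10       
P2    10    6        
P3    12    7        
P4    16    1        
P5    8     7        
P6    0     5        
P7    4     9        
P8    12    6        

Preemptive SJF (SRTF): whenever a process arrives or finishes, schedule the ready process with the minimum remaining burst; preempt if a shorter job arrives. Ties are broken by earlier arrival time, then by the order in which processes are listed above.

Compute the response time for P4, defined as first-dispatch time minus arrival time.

0

Schedule: | P6 0-5 | P7 5-14 | P2 14-16 | P4 16-17 | P2 17-21 | P8 21-27 | P5 27-34 | P3 34-41 | P1 41-51 |
Completion: P1=51  P2=21  P3=41  P4=17  P5=34  P6=5  P7=14  P8=27
Response(P4) = first start − arrival = 16 − 16 = 0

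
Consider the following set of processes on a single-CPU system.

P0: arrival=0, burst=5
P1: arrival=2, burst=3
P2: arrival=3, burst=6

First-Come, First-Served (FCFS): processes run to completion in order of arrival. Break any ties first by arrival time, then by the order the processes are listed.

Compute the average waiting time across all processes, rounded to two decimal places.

Gantt: | P0 0-5 | P1 5-8 | P2 8-14 |
Completion: P0=5  P1=8  P2=14
Turnaround (C−A): P0=5  P1=6  P2=11
Waiting times: P0=0, P1=3, P2=5
Average waiting = (0+3+5) / 3 = 8/3 = 2.67

2.67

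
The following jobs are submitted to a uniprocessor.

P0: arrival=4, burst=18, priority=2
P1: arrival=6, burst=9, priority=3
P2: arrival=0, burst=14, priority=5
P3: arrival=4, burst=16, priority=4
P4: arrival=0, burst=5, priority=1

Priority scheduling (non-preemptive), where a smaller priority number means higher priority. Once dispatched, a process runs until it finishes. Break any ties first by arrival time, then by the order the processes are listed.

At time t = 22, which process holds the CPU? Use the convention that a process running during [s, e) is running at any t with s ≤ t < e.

P0

Timeline: | P4 0-5 | P0 5-23 | P1 23-32 | P3 32-48 | P2 48-62 |
Completion: P0=23  P1=32  P2=62  P3=48  P4=5
Turnaround (C−A): P0=19  P1=26  P2=62  P3=44  P4=5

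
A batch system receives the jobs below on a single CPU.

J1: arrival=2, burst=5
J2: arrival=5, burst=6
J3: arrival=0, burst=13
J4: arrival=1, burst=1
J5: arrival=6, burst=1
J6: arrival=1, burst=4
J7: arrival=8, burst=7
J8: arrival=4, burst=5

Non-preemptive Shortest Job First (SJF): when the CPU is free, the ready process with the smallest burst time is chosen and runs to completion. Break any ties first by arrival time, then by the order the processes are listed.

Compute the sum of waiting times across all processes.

Gantt: | J3 0-13 | J4 13-14 | J5 14-15 | J6 15-19 | J1 19-24 | J8 24-29 | J2 29-35 | J7 35-42 |
Completion: J1=24  J2=35  J3=13  J4=14  J5=15  J6=19  J7=42  J8=29
Turnaround (C−A): J1=22  J2=30  J3=13  J4=13  J5=9  J6=18  J7=34  J8=25
Waiting = turnaround − burst: J1=17, J2=24, J3=0, J4=12, J5=8, J6=14, J7=27, J8=20
Total waiting = 17 + 24 + 0 + 12 + 8 + 14 + 27 + 20 = 122

122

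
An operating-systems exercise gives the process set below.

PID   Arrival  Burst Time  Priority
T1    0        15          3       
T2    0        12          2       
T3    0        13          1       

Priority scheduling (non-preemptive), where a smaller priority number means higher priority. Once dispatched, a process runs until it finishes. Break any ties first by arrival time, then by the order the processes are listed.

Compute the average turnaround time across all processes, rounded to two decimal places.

26.00

Schedule: | T3 0-13 | T2 13-25 | T1 25-40 |
Completion: T1=40  T2=25  T3=13
Turnaround (C−A): T1=40  T2=25  T3=13
Turnaround times: T1=40, T2=25, T3=13
Average turnaround = (40+25+13) / 3 = 78/3 = 26.00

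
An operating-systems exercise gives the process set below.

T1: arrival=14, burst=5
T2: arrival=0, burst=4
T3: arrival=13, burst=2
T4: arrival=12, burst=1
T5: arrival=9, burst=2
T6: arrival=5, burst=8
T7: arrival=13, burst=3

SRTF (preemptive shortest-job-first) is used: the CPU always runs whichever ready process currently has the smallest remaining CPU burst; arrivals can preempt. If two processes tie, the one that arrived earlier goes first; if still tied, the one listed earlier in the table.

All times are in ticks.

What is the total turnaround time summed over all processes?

42

Schedule: | T2 0-4 | idle 4-5 | T6 5-9 | T5 9-11 | T6 11-12 | T4 12-13 | T3 13-15 | T6 15-18 | T7 18-21 | T1 21-26 |
Completion: T1=26  T2=4  T3=15  T4=13  T5=11  T6=18  T7=21
Turnaround = completion − arrival: T1=12, T2=4, T3=2, T4=1, T5=2, T6=13, T7=8
Total turnaround = 12 + 4 + 2 + 1 + 2 + 13 + 8 = 42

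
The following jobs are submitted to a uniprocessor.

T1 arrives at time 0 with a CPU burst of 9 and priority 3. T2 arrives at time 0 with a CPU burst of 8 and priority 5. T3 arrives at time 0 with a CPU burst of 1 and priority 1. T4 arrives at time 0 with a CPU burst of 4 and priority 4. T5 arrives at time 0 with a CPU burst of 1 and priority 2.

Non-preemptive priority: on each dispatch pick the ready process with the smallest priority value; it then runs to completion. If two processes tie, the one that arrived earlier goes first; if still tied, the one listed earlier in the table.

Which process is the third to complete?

Gantt: | T3 0-1 | T5 1-2 | T1 2-11 | T4 11-15 | T2 15-23 |
Completion: T1=11  T2=23  T3=1  T4=15  T5=2
Finish order: T3 → T5 → T1 → T4 → T2

T1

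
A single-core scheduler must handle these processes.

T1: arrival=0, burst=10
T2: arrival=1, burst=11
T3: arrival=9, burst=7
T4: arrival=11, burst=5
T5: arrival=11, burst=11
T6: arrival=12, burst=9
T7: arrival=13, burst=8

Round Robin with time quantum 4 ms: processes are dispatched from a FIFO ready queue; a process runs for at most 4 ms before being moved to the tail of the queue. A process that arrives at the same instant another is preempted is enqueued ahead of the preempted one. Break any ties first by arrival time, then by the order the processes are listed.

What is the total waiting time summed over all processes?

224

Schedule: | T1 0-4 | T2 4-8 | T1 8-12 | T2 12-16 | T3 16-20 | T4 20-24 | T5 24-28 | T6 28-32 | T1 32-34 | T7 34-38 | T2 38-41 | T3 41-44 | T4 44-45 | T5 45-49 | T6 49-53 | T7 53-57 | T5 57-60 | T6 60-61 |
Completion: T1=34  T2=41  T3=44  T4=45  T5=60  T6=61  T7=57
Waiting = turnaround − burst: T1=24, T2=29, T3=28, T4=29, T5=38, T6=40, T7=36
Total waiting = 24 + 29 + 28 + 29 + 38 + 40 + 36 = 224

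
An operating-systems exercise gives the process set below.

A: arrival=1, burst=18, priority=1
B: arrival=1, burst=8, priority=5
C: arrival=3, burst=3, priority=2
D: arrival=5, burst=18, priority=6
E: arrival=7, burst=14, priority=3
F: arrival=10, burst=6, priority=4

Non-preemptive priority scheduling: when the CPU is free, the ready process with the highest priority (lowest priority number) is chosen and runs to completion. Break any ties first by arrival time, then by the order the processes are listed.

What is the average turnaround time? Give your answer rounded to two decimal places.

Timeline: | idle 0-1 | A 1-19 | C 19-22 | E 22-36 | F 36-42 | B 42-50 | D 50-68 |
Completion: A=19  B=50  C=22  D=68  E=36  F=42
Turnaround (C−A): A=18  B=49  C=19  D=63  E=29  F=32
Turnaround times: A=18, B=49, C=19, D=63, E=29, F=32
Average turnaround = (18+49+19+63+29+32) / 6 = 210/6 = 35.00

35.00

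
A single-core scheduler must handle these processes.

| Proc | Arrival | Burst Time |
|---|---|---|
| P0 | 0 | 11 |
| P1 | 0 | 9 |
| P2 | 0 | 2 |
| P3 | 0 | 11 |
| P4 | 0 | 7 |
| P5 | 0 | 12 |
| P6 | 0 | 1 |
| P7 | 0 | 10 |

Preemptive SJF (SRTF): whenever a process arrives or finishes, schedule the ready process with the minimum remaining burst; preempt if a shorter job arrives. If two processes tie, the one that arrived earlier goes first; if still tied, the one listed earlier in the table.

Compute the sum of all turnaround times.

Schedule: | P6 0-1 | P2 1-3 | P4 3-10 | P1 10-19 | P7 19-29 | P0 29-40 | P3 40-51 | P5 51-63 |
Completion: P0=40  P1=19  P2=3  P3=51  P4=10  P5=63  P6=1  P7=29
Turnaround (C−A): P0=40  P1=19  P2=3  P3=51  P4=10  P5=63  P6=1  P7=29
Turnaround = completion − arrival: P0=40, P1=19, P2=3, P3=51, P4=10, P5=63, P6=1, P7=29
Total turnaround = 40 + 19 + 3 + 51 + 10 + 63 + 1 + 29 = 216

216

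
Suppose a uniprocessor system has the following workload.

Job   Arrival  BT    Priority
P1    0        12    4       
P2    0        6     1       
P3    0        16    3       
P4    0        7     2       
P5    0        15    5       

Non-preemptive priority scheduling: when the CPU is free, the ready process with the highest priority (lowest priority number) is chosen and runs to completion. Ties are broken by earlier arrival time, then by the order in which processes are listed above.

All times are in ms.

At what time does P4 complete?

Gantt: | P2 0-6 | P4 6-13 | P3 13-29 | P1 29-41 | P5 41-56 |
Completion: P1=41  P2=6  P3=29  P4=13  P5=56
Turnaround (C−A): P1=41  P2=6  P3=29  P4=13  P5=56

13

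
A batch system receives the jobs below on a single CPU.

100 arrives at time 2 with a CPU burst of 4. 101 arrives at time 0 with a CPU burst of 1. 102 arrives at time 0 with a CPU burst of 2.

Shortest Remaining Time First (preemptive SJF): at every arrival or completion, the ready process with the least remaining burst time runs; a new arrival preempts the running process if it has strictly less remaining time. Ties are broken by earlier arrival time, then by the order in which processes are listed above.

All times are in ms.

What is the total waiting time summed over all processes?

2

Schedule: | 101 0-1 | 102 1-3 | 100 3-7 |
Completion: 100=7  101=1  102=3
Waiting = turnaround − burst: 100=1, 101=0, 102=1
Total waiting = 1 + 0 + 1 = 2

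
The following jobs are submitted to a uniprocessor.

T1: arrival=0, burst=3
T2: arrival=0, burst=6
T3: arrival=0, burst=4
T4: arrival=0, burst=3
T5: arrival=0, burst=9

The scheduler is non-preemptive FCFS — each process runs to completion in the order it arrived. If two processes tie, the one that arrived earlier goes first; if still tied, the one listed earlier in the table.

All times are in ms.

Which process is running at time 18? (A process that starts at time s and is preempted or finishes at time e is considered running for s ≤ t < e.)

Gantt: | T1 0-3 | T2 3-9 | T3 9-13 | T4 13-16 | T5 16-25 |
Completion: T1=3  T2=9  T3=13  T4=16  T5=25

T5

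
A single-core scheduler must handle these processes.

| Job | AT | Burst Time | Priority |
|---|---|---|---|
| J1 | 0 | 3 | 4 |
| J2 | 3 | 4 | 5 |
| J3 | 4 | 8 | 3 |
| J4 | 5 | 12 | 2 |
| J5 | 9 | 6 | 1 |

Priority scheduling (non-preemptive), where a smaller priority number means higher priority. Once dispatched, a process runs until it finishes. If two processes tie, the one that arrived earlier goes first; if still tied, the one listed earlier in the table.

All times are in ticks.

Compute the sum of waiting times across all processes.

33

Timeline: | J1 0-3 | J2 3-7 | J4 7-19 | J5 19-25 | J3 25-33 |
Completion: J1=3  J2=7  J3=33  J4=19  J5=25
Waiting = turnaround − burst: J1=0, J2=0, J3=21, J4=2, J5=10
Total waiting = 0 + 0 + 21 + 2 + 10 = 33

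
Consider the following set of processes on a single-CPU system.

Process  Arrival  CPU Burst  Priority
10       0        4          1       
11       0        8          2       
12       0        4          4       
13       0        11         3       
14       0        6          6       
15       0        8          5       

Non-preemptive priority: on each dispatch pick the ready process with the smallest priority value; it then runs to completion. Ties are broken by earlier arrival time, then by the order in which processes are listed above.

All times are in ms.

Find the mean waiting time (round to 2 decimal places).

16.83

Schedule: | 10 0-4 | 11 4-12 | 13 12-23 | 12 23-27 | 15 27-35 | 14 35-41 |
Completion: 10=4  11=12  12=27  13=23  14=41  15=35
Waiting times: 10=0, 11=4, 12=23, 13=12, 14=35, 15=27
Average waiting = (0+4+23+12+35+27) / 6 = 101/6 = 16.83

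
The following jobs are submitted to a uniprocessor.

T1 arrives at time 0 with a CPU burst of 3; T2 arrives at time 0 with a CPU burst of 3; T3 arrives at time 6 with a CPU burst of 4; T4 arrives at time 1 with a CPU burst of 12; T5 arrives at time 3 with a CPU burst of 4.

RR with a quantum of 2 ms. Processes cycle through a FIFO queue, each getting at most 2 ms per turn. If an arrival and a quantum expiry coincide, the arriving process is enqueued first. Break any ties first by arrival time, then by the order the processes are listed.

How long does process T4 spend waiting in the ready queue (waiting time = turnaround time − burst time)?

13

Schedule: | T1 0-2 | T2 2-4 | T4 4-6 | T1 6-7 | T5 7-9 | T2 9-10 | T3 10-12 | T4 12-14 | T5 14-16 | T3 16-18 | T4 18-26 |
Completion: T1=7  T2=10  T3=18  T4=26  T5=16
Turnaround (C−A): T1=7  T2=10  T3=12  T4=25  T5=13
Waiting(T4) = turnaround − burst = 25 − 12 = 13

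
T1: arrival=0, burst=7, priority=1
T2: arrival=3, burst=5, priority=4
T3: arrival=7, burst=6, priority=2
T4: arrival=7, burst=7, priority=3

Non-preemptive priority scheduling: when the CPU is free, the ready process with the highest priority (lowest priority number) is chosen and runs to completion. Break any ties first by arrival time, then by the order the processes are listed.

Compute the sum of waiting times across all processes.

23

Schedule: | T1 0-7 | T3 7-13 | T4 13-20 | T2 20-25 |
Completion: T1=7  T2=25  T3=13  T4=20
Waiting = turnaround − burst: T1=0, T2=17, T3=0, T4=6
Total waiting = 0 + 17 + 0 + 6 = 23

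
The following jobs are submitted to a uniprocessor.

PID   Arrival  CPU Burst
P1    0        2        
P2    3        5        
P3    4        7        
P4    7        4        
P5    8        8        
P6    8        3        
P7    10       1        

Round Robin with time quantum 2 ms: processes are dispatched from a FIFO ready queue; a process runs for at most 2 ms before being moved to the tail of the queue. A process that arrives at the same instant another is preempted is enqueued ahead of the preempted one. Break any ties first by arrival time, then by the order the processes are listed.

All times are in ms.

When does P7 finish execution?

19

Gantt: | P1 0-2 | idle 2-3 | P2 3-5 | P3 5-7 | P2 7-9 | P4 9-11 | P3 11-13 | P5 13-15 | P6 15-17 | P2 17-18 | P7 18-19 | P4 19-21 | P3 21-23 | P5 23-25 | P6 25-26 | P3 26-27 | P5 27-31 |
Completion: P1=2  P2=18  P3=27  P4=21  P5=31  P6=26  P7=19
Turnaround (C−A): P1=2  P2=15  P3=23  P4=14  P5=23  P6=18  P7=9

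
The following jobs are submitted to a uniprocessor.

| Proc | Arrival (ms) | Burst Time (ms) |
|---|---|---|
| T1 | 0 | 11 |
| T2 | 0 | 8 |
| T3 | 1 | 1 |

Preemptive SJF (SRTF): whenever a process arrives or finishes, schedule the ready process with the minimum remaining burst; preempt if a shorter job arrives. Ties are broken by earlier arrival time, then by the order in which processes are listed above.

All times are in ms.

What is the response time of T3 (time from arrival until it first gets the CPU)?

Timeline: | T2 0-1 | T3 1-2 | T2 2-9 | T1 9-20 |
Completion: T1=20  T2=9  T3=2
Response(T3) = first start − arrival = 1 − 1 = 0

0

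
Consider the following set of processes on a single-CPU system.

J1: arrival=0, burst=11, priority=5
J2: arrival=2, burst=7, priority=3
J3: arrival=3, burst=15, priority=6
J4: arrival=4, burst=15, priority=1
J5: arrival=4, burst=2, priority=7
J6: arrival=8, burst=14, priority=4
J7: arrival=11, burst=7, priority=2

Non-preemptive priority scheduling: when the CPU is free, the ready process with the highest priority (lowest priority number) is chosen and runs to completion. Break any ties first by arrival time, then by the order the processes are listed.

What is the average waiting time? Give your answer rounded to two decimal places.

28.71

Timeline: | J1 0-11 | J4 11-26 | J7 26-33 | J2 33-40 | J6 40-54 | J3 54-69 | J5 69-71 |
Completion: J1=11  J2=40  J3=69  J4=26  J5=71  J6=54  J7=33
Turnaround (C−A): J1=11  J2=38  J3=66  J4=22  J5=67  J6=46  J7=22
Waiting times: J1=0, J2=31, J3=51, J4=7, J5=65, J6=32, J7=15
Average waiting = (0+31+51+7+65+32+15) / 7 = 201/7 = 28.71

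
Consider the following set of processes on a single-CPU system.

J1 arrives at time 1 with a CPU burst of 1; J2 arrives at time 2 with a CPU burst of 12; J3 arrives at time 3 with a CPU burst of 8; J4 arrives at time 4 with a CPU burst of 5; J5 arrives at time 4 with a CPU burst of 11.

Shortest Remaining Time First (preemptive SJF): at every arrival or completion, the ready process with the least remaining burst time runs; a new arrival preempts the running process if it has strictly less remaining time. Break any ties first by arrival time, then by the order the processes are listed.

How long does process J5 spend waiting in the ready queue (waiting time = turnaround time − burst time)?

23

Timeline: | idle 0-1 | J1 1-2 | J2 2-3 | J3 3-4 | J4 4-9 | J3 9-16 | J2 16-27 | J5 27-38 |
Completion: J1=2  J2=27  J3=16  J4=9  J5=38
Turnaround (C−A): J1=1  J2=25  J3=13  J4=5  J5=34
Waiting(J5) = turnaround − burst = 34 − 11 = 23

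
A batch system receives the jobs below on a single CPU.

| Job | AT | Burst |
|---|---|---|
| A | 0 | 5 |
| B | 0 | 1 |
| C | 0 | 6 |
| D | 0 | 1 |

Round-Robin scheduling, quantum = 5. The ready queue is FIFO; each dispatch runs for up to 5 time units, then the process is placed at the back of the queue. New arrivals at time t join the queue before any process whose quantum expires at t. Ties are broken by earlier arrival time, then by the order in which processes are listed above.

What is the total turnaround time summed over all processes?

36

Timeline: | A 0-5 | B 5-6 | C 6-11 | D 11-12 | C 12-13 |
Completion: A=5  B=6  C=13  D=12
Turnaround = completion − arrival: A=5, B=6, C=13, D=12
Total turnaround = 5 + 6 + 13 + 12 = 36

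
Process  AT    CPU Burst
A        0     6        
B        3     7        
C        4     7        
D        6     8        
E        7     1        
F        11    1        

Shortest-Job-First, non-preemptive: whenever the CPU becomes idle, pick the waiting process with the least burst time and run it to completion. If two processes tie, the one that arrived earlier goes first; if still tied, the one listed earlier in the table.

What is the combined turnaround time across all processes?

Gantt: | A 0-6 | B 6-13 | E 13-14 | F 14-15 | C 15-22 | D 22-30 |
Completion: A=6  B=13  C=22  D=30  E=14  F=15
Turnaround = completion − arrival: A=6, B=10, C=18, D=24, E=7, F=4
Total turnaround = 6 + 10 + 18 + 24 + 7 + 4 = 69

69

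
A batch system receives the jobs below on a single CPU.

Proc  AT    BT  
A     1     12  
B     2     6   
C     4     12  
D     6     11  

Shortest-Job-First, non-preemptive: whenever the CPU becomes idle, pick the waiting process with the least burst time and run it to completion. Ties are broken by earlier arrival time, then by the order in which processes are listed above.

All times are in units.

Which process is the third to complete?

Gantt: | idle 0-1 | A 1-13 | B 13-19 | D 19-30 | C 30-42 |
Completion: A=13  B=19  C=42  D=30
Finish order: A → B → D → C

D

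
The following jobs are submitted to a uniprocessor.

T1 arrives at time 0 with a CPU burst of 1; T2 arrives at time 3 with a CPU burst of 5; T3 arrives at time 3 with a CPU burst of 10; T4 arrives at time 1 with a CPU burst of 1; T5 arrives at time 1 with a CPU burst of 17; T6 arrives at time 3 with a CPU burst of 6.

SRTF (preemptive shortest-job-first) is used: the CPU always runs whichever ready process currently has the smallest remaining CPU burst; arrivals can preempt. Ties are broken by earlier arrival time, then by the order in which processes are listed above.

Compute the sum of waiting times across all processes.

38

Gantt: | T1 0-1 | T4 1-2 | T5 2-3 | T2 3-8 | T6 8-14 | T3 14-24 | T5 24-40 |
Completion: T1=1  T2=8  T3=24  T4=2  T5=40  T6=14
Turnaround (C−A): T1=1  T2=5  T3=21  T4=1  T5=39  T6=11
Waiting = turnaround − burst: T1=0, T2=0, T3=11, T4=0, T5=22, T6=5
Total waiting = 0 + 0 + 11 + 0 + 22 + 5 = 38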